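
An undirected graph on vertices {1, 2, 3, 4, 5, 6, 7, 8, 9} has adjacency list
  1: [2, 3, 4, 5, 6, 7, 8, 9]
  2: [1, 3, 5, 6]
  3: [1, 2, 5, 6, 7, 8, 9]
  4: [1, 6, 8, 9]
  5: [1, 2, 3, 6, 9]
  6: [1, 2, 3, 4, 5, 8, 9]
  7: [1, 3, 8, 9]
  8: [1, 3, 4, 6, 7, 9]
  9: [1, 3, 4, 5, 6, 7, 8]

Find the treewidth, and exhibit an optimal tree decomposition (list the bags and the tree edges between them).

The largest bag has 5 vertices, giving width 4; this decomposition certifies tw(G) ≤ 4. Conversely, {1, 3, 6, 8, 9} is a clique of size 5, and the vertices of any clique must share a bag in every tree decomposition; so some bag has ≥ 5 vertices and tw(G) ≥ 4. Therefore the treewidth is 4.

Treewidth 4.
One optimal decomposition is:
Bags: B1 = {1, 3, 6, 8, 9}  B2 = {1, 4, 6, 8, 9}  B3 = {1, 3, 5, 6, 9}  B4 = {1, 3, 7, 8, 9}  B5 = {1, 2, 3, 5, 6}
Tree: B1–B2, B1–B3, B1–B4, B3–B5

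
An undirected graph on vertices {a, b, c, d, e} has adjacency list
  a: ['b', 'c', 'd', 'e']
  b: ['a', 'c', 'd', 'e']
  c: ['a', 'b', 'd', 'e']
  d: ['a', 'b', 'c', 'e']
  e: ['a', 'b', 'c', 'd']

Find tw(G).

4

A width-4 tree decomposition is:
Bags: B1 = {a, b, c, d, e}
Tree: (single bag)
A single bag containing all 5 vertices is trivially a valid decomposition of width 4. On the other hand G contains the 5-clique {a, b, c, d, e}. A clique must lie in a single bag of any decomposition, so no decomposition can have width below 4. The upper and lower bounds meet at 4, so that is the treewidth.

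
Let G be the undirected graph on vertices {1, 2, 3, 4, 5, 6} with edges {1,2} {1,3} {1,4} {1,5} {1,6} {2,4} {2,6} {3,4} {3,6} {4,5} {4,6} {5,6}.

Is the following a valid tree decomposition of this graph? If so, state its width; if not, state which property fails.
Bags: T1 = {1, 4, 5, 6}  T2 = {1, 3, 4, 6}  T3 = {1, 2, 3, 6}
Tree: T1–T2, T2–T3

No — edge (4,2) lies in no bag.

A tree decomposition must satisfy three properties: every vertex lies in some bag; for every edge, both endpoints lie together in some bag; and for every vertex, the bags containing it form a connected subtree. Here edge (4,2) lies in no bag, so the decomposition is invalid.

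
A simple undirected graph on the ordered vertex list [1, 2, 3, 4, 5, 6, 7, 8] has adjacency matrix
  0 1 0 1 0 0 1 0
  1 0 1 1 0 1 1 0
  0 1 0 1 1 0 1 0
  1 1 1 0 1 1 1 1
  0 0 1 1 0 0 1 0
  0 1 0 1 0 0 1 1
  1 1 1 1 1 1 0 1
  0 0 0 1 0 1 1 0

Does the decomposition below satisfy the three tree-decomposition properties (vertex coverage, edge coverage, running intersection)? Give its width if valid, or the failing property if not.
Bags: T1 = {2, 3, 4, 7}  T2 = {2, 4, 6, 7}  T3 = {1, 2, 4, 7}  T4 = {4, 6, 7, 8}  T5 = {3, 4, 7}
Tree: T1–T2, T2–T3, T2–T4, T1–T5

A tree decomposition must satisfy three properties: every vertex lies in some bag; for every edge, both endpoints lie together in some bag; and for every vertex, the bags containing it form a connected subtree. Here vertex 5 appears in no bag, so the decomposition is invalid.

No — vertex 5 appears in no bag.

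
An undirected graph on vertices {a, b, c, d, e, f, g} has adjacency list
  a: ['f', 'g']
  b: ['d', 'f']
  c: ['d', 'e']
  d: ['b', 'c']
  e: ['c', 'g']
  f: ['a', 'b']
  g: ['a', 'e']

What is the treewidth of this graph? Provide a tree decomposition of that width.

Treewidth 2.
One such decomposition:
Bags: B1 = {b, c, d}  B2 = {b, c, f}  B3 = {a, c, f}  B4 = {a, c, g}  B5 = {c, e, g}
Tree: B1–B2, B2–B3, B3–B4, B4–B5

The largest bag has 3 vertices, giving width 2; this decomposition certifies tw(G) ≤ 2. For the lower bound, G contains the cycle c–d–b–f–a–g–e–c, so G is not a forest; only forests have treewidth ≤ 1, hence tw(G) ≥ 2. The upper and lower bounds meet at 2, so that is the treewidth.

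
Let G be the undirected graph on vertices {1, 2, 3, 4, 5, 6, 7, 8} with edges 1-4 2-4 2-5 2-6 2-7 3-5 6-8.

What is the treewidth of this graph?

A width-1 tree decomposition is:
Bags: B1 = {2, 7}  B2 = {2, 5}  B3 = {2, 6}  B4 = {3, 5}  B5 = {6, 8}  B6 = {2, 4}  B7 = {1, 4}
Tree: B1–B2, B2–B3, B2–B4, B3–B5, B3–B6, B6–B7
Each bag holds 2 vertices, so the decomposition has width 1, which upper-bounds the treewidth. G has an edge, so its treewidth is at least 1. The upper and lower bounds meet at 1, so that is the treewidth.

1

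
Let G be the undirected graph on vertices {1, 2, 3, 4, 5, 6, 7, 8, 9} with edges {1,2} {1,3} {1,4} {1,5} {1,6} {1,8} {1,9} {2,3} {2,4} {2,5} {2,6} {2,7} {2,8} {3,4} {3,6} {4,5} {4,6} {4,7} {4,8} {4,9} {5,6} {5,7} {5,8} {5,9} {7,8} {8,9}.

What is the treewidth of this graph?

4

A width-4 tree decomposition is:
Bags: B1 = {1, 2, 4, 5, 8}  B2 = {1, 4, 5, 8, 9}  B3 = {1, 2, 4, 5, 6}  B4 = {1, 2, 3, 4, 6}  B5 = {2, 4, 5, 7, 8}
Tree: B1–B2, B1–B3, B3–B4, B1–B5
Each bag holds 5 vertices, so the decomposition has width 4, which upper-bounds the treewidth. Conversely, {1, 4, 5, 8, 9} is a clique of size 5, and the vertices of any clique must share a bag in every tree decomposition; so some bag has ≥ 5 vertices and tw(G) ≥ 4. Combining the bounds, tw(G) = 4.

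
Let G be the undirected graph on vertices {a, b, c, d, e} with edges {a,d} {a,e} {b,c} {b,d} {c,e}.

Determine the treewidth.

2

A width-2 tree decomposition is:
Bags: B1 = {a, d, e}  B2 = {b, d, e}  B3 = {b, c, e}
Tree: B1–B2, B2–B3
Every bag has size at most 3, so the width is 3 − 1 = 2 and tw(G) ≤ 2. The edges e–a–d–b–c–e form a cycle, so G is not a tree and its treewidth is at least 2. The upper and lower bounds meet at 2, so that is the treewidth.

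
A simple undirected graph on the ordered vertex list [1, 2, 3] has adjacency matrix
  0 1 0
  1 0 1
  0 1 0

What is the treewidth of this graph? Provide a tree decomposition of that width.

Treewidth 1.
One optimal decomposition is:
Bags: B1 = {2, 3}  B2 = {1, 2}
Tree: B1–B2

Each bag holds 2 vertices, so the decomposition has width 1, which upper-bounds the treewidth. Since G has at least one edge (e.g. 2–3), it is not an edgeless graph, so tw(G) ≥ 1. Hence tw(G) = 1 exactly.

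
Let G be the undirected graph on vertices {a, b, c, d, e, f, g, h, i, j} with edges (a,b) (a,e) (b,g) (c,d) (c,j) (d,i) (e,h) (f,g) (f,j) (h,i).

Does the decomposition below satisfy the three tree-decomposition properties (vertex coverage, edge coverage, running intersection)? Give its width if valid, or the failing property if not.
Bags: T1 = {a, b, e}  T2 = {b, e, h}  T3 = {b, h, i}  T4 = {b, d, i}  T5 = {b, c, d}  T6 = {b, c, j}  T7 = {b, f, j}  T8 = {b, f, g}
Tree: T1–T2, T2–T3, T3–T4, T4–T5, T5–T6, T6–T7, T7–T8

Vertex coverage: the bags together contain {a, b, c, d, e, f, g, h, i, j}, the full vertex set. Edge coverage: each edge of G has both endpoints in at least one bag. Running intersection: for every vertex, the bags containing it form a connected subtree. All three properties hold, so this is a valid tree decomposition of width max|bag| − 1 = 2, and hence tw(G) ≤ 2.

Yes; width 2.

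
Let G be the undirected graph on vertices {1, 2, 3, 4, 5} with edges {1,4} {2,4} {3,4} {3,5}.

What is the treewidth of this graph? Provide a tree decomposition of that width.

Every bag has size at most 2, so the width is 2 − 1 = 1 and tw(G) ≤ 1. G has an edge, so its treewidth is at least 1. Therefore the treewidth is 1.

Treewidth 1.
Bags: B1 = {1, 4}  B2 = {3, 4}  B3 = {2, 4}  B4 = {3, 5}
Tree: B1–B2, B1–B3, B2–B4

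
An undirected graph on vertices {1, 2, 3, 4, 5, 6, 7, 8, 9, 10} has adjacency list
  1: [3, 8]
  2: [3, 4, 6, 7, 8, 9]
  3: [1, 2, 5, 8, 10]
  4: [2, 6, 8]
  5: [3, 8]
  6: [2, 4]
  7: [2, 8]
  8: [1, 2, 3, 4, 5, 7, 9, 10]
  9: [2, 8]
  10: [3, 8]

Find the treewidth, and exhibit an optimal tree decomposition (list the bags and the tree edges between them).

Treewidth 2.
Bags: B1 = {3, 8, 10}  B2 = {1, 3, 8}  B3 = {2, 3, 8}  B4 = {3, 5, 8}  B5 = {2, 4, 8}  B6 = {2, 7, 8}  B7 = {2, 8, 9}  B8 = {2, 4, 6}
Tree: B1–B2, B1–B3, B1–B4, B3–B5, B5–B6, B5–B7, B5–B8

Every bag has size at most 3, so the width is 3 − 1 = 2 and tw(G) ≤ 2. For the lower bound, the 3 vertices {1, 3, 8} are pairwise adjacent, and any tree decomposition puts a clique entirely inside one bag — forcing width ≥ 2. Therefore the treewidth is 2.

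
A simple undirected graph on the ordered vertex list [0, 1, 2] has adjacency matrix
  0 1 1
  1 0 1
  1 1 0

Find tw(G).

A width-2 tree decomposition is:
Bags: B1 = {0, 1, 2}
Tree: (single bag)
A single bag containing all 3 vertices is trivially a valid decomposition of width 2. For the lower bound, the 3 vertices {0, 1, 2} are pairwise adjacent, and any tree decomposition puts a clique entirely inside one bag — forcing width ≥ 2. Combining the bounds, tw(G) = 2.

2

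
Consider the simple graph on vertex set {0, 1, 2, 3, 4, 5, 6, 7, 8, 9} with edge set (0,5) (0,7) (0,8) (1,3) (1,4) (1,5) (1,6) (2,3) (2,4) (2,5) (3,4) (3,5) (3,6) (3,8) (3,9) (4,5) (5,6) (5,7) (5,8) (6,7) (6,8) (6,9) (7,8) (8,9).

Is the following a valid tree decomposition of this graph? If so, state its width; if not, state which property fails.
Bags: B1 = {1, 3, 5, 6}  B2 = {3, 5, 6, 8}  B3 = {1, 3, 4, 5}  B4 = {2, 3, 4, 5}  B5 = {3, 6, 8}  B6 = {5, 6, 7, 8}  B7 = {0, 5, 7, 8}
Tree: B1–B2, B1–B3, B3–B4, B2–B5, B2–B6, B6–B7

A tree decomposition must satisfy three properties: every vertex lies in some bag; for every edge, both endpoints lie together in some bag; and for every vertex, the bags containing it form a connected subtree. Here vertex 9 appears in no bag, so the decomposition is invalid.

No — vertex 9 appears in no bag.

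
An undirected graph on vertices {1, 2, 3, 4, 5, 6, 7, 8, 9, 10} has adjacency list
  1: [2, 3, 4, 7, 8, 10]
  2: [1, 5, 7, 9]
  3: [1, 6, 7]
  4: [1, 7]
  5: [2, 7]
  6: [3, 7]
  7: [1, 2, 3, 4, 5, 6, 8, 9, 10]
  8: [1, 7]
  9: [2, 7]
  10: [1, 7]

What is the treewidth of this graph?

A width-2 tree decomposition is:
Bags: B1 = {1, 4, 7}  B2 = {1, 7, 8}  B3 = {1, 3, 7}  B4 = {1, 2, 7}  B5 = {2, 7, 9}  B6 = {3, 6, 7}  B7 = {1, 7, 10}  B8 = {2, 5, 7}
Tree: B1–B2, B1–B3, B2–B4, B4–B5, B3–B6, B1–B7, B4–B8
Each bag holds 3 vertices, so the decomposition has width 2, which upper-bounds the treewidth. For the lower bound, the 3 vertices {1, 2, 7} are pairwise adjacent, and any tree decomposition puts a clique entirely inside one bag — forcing width ≥ 2. Hence tw(G) = 2 exactly.

2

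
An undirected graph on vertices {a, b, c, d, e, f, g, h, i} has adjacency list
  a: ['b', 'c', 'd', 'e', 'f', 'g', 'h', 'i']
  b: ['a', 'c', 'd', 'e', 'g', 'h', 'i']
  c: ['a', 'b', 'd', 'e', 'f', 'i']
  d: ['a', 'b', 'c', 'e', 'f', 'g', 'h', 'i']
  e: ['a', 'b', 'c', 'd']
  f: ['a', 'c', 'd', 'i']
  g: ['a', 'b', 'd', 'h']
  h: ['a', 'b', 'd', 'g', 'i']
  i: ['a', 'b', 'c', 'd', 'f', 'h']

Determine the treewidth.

A width-4 tree decomposition is:
Bags: B1 = {a, b, d, h, i}  B2 = {a, b, c, d, i}  B3 = {a, c, d, f, i}  B4 = {a, b, c, d, e}  B5 = {a, b, d, g, h}
Tree: B1–B2, B2–B3, B2–B4, B1–B5
Each bag holds 5 vertices, so the decomposition has width 4, which upper-bounds the treewidth. Conversely, {a, c, d, f, i} is a clique of size 5, and the vertices of any clique must share a bag in every tree decomposition; so some bag has ≥ 5 vertices and tw(G) ≥ 4. Therefore the treewidth is 4.

4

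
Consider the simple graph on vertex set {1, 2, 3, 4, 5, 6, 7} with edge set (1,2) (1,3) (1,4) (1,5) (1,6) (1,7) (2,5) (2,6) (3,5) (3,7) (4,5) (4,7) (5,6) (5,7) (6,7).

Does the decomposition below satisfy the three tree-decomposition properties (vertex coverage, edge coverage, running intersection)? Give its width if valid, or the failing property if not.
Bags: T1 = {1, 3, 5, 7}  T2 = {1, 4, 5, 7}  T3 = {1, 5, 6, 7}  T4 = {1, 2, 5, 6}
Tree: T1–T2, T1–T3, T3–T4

Every vertex of G appears in some bag (union = {1, 2, 3, 4, 5, 6, 7}); every edge is covered by a bag; and for each vertex v the set of bags containing v is connected in the bag tree. The decomposition is therefore valid. The largest bag has 4 vertices, so the width is 3.

Yes; width 3.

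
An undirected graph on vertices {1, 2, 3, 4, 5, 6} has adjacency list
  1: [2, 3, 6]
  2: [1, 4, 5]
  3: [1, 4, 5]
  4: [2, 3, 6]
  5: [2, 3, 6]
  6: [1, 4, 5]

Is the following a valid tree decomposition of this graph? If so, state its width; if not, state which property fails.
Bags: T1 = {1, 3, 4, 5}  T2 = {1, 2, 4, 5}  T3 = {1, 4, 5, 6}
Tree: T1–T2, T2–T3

Every vertex of G appears in some bag (union = {1, 2, 3, 4, 5, 6}); every edge is covered by a bag; and for each vertex v the set of bags containing v is connected in the bag tree. The decomposition is therefore valid. The largest bag has 4 vertices, so the width is 3.

Yes; width 3.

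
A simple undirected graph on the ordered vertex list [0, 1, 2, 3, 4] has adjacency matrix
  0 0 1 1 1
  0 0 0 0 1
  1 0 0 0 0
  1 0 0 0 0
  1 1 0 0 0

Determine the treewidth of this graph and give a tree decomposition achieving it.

The largest bag has 2 vertices, giving width 1; this decomposition certifies tw(G) ≤ 1. Since G has at least one edge (e.g. 0–4), it is not an edgeless graph, so tw(G) ≥ 1. The upper and lower bounds meet at 1, so that is the treewidth.

Treewidth 1.
Bags: B1 = {0, 4}  B2 = {0, 2}  B3 = {0, 3}  B4 = {1, 4}
Tree: B1–B2, B2–B3, B1–B4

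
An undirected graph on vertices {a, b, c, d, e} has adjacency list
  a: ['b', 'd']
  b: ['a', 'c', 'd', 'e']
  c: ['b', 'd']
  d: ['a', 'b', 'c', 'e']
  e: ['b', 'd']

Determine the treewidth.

A width-2 tree decomposition is:
Bags: B1 = {b, d, e}  B2 = {a, b, d}  B3 = {b, c, d}
Tree: B1–B2, B1–B3
Each bag holds 3 vertices, so the decomposition has width 2, which upper-bounds the treewidth. On the other hand G contains the 3-clique {b, d, e}. A clique must lie in a single bag of any decomposition, so no decomposition can have width below 2. Combining the bounds, tw(G) = 2.

2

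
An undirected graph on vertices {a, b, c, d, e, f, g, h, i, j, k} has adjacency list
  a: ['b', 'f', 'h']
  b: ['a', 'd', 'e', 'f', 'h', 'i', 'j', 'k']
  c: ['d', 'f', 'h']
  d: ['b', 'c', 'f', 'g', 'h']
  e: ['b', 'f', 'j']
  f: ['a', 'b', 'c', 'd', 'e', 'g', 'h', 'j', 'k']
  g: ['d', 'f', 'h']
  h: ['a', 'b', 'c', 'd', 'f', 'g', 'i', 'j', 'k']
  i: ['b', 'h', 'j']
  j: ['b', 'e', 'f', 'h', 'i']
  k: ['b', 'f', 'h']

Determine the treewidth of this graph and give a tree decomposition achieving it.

Treewidth 3.
One such decomposition:
Bags: B1 = {b, d, f, h}  B2 = {c, d, f, h}  B3 = {b, f, h, j}  B4 = {b, e, f, j}  B5 = {b, f, h, k}  B6 = {a, b, f, h}  B7 = {d, f, g, h}  B8 = {b, h, i, j}
Tree: B1–B2, B1–B3, B3–B4, B3–B5, B5–B6, B2–B7, B3–B8

Each bag holds 4 vertices, so the decomposition has width 3, which upper-bounds the treewidth. For the lower bound, the 4 vertices {b, e, f, j} are pairwise adjacent, and any tree decomposition puts a clique entirely inside one bag — forcing width ≥ 3. Combining the bounds, tw(G) = 3.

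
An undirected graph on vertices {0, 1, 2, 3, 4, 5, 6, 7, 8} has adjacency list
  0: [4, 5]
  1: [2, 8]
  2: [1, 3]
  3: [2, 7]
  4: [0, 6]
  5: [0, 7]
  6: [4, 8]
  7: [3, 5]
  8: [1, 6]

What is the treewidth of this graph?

2

A width-2 tree decomposition is:
Bags: B1 = {0, 4, 5}  B2 = {4, 5, 7}  B3 = {3, 4, 7}  B4 = {2, 3, 4}  B5 = {1, 2, 4}  B6 = {1, 4, 8}  B7 = {4, 6, 8}
Tree: B1–B2, B2–B3, B3–B4, B4–B5, B5–B6, B6–B7
The largest bag has 3 vertices, giving width 2; this decomposition certifies tw(G) ≤ 2. Since 4–0–5–7–3–2–1–8–6–4 is a cycle in G, G is not acyclic. Forests are exactly the graphs of treewidth ≤ 1, so tw(G) ≥ 2. Combining the bounds, tw(G) = 2.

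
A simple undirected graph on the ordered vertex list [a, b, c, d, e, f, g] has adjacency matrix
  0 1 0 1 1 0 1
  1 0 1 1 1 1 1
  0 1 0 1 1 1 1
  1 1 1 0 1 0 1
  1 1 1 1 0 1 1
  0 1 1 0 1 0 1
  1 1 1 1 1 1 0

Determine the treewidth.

A width-4 tree decomposition is:
Bags: B1 = {b, c, d, e, g}  B2 = {b, c, e, f, g}  B3 = {a, b, d, e, g}
Tree: B1–B2, B1–B3
Every bag has size at most 5, so the width is 5 − 1 = 4 and tw(G) ≤ 4. Conversely, {b, c, d, e, g} is a clique of size 5, and the vertices of any clique must share a bag in every tree decomposition; so some bag has ≥ 5 vertices and tw(G) ≥ 4. Combining the bounds, tw(G) = 4.

4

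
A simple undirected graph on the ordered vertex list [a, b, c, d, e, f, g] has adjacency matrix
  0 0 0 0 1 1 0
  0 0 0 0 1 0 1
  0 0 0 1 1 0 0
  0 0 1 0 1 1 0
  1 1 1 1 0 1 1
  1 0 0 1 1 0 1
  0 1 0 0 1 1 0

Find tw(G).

2

A width-2 tree decomposition is:
Bags: B1 = {d, e, f}  B2 = {c, d, e}  B3 = {a, e, f}  B4 = {e, f, g}  B5 = {b, e, g}
Tree: B1–B2, B1–B3, B3–B4, B4–B5
Every bag has size at most 3, so the width is 3 − 1 = 2 and tw(G) ≤ 2. For the lower bound, the 3 vertices {c, d, e} are pairwise adjacent, and any tree decomposition puts a clique entirely inside one bag — forcing width ≥ 2. Hence tw(G) = 2 exactly.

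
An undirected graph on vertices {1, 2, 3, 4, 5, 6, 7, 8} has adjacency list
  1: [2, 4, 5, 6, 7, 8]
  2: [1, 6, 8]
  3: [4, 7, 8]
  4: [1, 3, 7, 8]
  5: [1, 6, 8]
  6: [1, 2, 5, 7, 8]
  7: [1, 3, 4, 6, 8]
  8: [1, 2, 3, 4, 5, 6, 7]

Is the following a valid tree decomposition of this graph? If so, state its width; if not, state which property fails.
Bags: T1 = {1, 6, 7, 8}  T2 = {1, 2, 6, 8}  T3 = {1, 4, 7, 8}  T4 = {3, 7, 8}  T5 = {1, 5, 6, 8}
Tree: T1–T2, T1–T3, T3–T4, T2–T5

No — edge (4,3) lies in no bag.

A tree decomposition must satisfy three properties: every vertex lies in some bag; for every edge, both endpoints lie together in some bag; and for every vertex, the bags containing it form a connected subtree. Here edge (4,3) lies in no bag, so the decomposition is invalid.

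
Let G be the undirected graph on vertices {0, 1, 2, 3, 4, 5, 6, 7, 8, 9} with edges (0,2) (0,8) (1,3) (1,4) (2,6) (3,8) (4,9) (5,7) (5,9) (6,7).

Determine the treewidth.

A width-2 tree decomposition is:
Bags: B1 = {5, 6, 7}  B2 = {2, 5, 6}  B3 = {0, 2, 5}  B4 = {0, 5, 8}  B5 = {3, 5, 8}  B6 = {1, 3, 5}  B7 = {1, 4, 5}  B8 = {4, 5, 9}
Tree: B1–B2, B2–B3, B3–B4, B4–B5, B5–B6, B6–B7, B7–B8
Each bag holds 3 vertices, so the decomposition has width 2, which upper-bounds the treewidth. The edges 5–7–6–2–0–8–3–1–4–9–5 form a cycle, so G is not a tree and its treewidth is at least 2. Hence tw(G) = 2 exactly.

2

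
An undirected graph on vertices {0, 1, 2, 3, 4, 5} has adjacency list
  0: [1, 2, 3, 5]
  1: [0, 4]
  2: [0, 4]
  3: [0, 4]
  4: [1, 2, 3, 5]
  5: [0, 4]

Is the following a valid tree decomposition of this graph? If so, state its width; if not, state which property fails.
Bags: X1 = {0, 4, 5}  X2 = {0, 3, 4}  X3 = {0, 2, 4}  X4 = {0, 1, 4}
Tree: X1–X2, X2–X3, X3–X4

Yes; width 2.

Every vertex of G appears in some bag (union = {0, 1, 2, 3, 4, 5}); every edge is covered by a bag; and for each vertex v the set of bags containing v is connected in the bag tree. The decomposition is therefore valid. The largest bag has 3 vertices, so the width is 2.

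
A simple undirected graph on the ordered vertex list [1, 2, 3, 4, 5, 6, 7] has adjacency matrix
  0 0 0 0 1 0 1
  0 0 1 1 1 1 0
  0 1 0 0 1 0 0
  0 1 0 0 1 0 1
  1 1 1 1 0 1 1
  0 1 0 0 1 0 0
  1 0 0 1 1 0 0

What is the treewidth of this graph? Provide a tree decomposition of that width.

Treewidth 2.
One optimal decomposition is:
Bags: B1 = {2, 5, 6}  B2 = {2, 4, 5}  B3 = {4, 5, 7}  B4 = {2, 3, 5}  B5 = {1, 5, 7}
Tree: B1–B2, B2–B3, B1–B4, B3–B5

Each bag holds 3 vertices, so the decomposition has width 2, which upper-bounds the treewidth. For the lower bound, the 3 vertices {1, 5, 7} are pairwise adjacent, and any tree decomposition puts a clique entirely inside one bag — forcing width ≥ 2. Combining the bounds, tw(G) = 2.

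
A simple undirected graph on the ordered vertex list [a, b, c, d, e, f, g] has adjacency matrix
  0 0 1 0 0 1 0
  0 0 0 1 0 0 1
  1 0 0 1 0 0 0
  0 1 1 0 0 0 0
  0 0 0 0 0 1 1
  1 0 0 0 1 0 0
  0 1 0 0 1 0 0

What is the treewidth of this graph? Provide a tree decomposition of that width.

Every bag has size at most 3, so the width is 3 − 1 = 2 and tw(G) ≤ 2. For the lower bound, G contains the cycle e–g–b–d–c–a–f–e, so G is not a forest; only forests have treewidth ≤ 1, hence tw(G) ≥ 2. The upper and lower bounds meet at 2, so that is the treewidth.

Treewidth 2.
One optimal decomposition is:
Bags: B1 = {b, e, g}  B2 = {b, d, e}  B3 = {c, d, e}  B4 = {a, c, e}  B5 = {a, e, f}
Tree: B1–B2, B2–B3, B3–B4, B4–B5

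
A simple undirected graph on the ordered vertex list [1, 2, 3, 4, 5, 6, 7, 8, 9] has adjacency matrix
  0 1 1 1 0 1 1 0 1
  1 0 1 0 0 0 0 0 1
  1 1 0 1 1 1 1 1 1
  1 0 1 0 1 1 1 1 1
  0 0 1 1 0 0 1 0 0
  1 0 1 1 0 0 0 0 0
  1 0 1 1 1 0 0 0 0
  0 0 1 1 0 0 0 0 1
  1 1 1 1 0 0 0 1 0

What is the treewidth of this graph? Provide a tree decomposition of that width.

Every bag has size at most 4, so the width is 4 − 1 = 3 and tw(G) ≤ 3. On the other hand G contains the 4-clique {1, 2, 3, 9}. A clique must lie in a single bag of any decomposition, so no decomposition can have width below 3. Therefore the treewidth is 3.

Treewidth 3.
Bags: B1 = {1, 3, 4, 7}  B2 = {3, 4, 5, 7}  B3 = {1, 3, 4, 9}  B4 = {3, 4, 8, 9}  B5 = {1, 3, 4, 6}  B6 = {1, 2, 3, 9}
Tree: B1–B2, B1–B3, B3–B4, B3–B5, B3–B6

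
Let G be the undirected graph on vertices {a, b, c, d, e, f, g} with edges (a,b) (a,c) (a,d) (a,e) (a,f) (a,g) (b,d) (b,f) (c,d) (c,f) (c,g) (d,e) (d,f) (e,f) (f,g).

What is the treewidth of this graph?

3

A width-3 tree decomposition is:
Bags: B1 = {a, d, e, f}  B2 = {a, b, d, f}  B3 = {a, c, d, f}  B4 = {a, c, f, g}
Tree: B1–B2, B1–B3, B3–B4
Each bag holds 4 vertices, so the decomposition has width 3, which upper-bounds the treewidth. On the other hand G contains the 4-clique {a, d, e, f}. A clique must lie in a single bag of any decomposition, so no decomposition can have width below 3. Therefore the treewidth is 3.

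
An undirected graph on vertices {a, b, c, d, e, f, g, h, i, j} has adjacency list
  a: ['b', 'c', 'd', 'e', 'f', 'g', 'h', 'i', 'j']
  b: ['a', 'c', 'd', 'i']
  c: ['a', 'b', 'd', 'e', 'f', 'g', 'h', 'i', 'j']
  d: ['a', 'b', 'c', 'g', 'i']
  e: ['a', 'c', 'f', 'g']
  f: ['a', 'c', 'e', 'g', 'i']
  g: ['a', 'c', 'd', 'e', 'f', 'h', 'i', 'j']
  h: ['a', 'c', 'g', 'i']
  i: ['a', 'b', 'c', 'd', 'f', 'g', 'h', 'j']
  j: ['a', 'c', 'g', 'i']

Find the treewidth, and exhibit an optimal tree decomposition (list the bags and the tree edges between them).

The largest bag has 5 vertices, giving width 4; this decomposition certifies tw(G) ≤ 4. For the lower bound, the 5 vertices {a, c, e, f, g} are pairwise adjacent, and any tree decomposition puts a clique entirely inside one bag — forcing width ≥ 4. Hence tw(G) = 4 exactly.

Treewidth 4.
Bags: B1 = {a, c, g, h, i}  B2 = {a, c, f, g, i}  B3 = {a, c, d, g, i}  B4 = {a, c, e, f, g}  B5 = {a, c, g, i, j}  B6 = {a, b, c, d, i}
Tree: B1–B2, B2–B3, B2–B4, B3–B5, B3–B6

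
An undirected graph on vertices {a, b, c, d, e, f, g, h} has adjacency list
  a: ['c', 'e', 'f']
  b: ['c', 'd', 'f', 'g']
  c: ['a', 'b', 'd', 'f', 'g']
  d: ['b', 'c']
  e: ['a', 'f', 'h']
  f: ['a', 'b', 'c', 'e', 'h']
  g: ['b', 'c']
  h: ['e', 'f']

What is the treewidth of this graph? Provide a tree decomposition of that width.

Every bag has size at most 3, so the width is 3 − 1 = 2 and tw(G) ≤ 2. Conversely, {b, c, d} is a clique of size 3, and the vertices of any clique must share a bag in every tree decomposition; so some bag has ≥ 3 vertices and tw(G) ≥ 2. The upper and lower bounds meet at 2, so that is the treewidth.

Treewidth 2.
One such decomposition:
Bags: B1 = {a, c, f}  B2 = {b, c, f}  B3 = {a, e, f}  B4 = {b, c, d}  B5 = {e, f, h}  B6 = {b, c, g}
Tree: B1–B2, B1–B3, B2–B4, B3–B5, B4–B6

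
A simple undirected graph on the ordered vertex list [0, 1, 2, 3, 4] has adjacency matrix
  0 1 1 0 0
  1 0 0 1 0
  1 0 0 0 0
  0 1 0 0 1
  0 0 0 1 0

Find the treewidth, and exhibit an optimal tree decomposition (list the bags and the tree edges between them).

Each bag holds 2 vertices, so the decomposition has width 1, which upper-bounds the treewidth. Since G has at least one edge (e.g. 4–3), it is not an edgeless graph, so tw(G) ≥ 1. Combining the bounds, tw(G) = 1.

Treewidth 1.
One such decomposition:
Bags: B1 = {3, 4}  B2 = {1, 3}  B3 = {0, 1}  B4 = {0, 2}
Tree: B1–B2, B2–B3, B3–B4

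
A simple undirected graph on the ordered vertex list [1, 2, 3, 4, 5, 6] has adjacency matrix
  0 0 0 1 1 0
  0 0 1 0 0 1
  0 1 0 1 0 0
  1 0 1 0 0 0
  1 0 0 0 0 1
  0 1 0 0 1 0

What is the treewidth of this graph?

2

A width-2 tree decomposition is:
Bags: B1 = {1, 3, 4}  B2 = {1, 2, 3}  B3 = {1, 2, 6}  B4 = {1, 5, 6}
Tree: B1–B2, B2–B3, B3–B4
The largest bag has 3 vertices, giving width 2; this decomposition certifies tw(G) ≤ 2. For the lower bound, G contains the cycle 1–4–3–2–6–5–1, so G is not a forest; only forests have treewidth ≤ 1, hence tw(G) ≥ 2. Combining the bounds, tw(G) = 2.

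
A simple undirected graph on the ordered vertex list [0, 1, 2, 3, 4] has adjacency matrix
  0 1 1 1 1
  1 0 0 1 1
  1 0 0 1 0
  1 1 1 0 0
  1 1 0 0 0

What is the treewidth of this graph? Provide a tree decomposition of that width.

The largest bag has 3 vertices, giving width 2; this decomposition certifies tw(G) ≤ 2. On the other hand G contains the 3-clique {0, 1, 3}. A clique must lie in a single bag of any decomposition, so no decomposition can have width below 2. The upper and lower bounds meet at 2, so that is the treewidth.

Treewidth 2.
Bags: B1 = {0, 1, 3}  B2 = {0, 2, 3}  B3 = {0, 1, 4}
Tree: B1–B2, B1–B3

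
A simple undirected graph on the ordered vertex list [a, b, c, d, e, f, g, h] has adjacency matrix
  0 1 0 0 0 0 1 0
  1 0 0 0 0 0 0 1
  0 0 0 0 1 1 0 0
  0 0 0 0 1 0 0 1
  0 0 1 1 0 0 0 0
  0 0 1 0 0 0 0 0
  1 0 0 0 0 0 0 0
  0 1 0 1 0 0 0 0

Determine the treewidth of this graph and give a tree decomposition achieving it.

Treewidth 1.
One optimal decomposition is:
Bags: B1 = {c, f}  B2 = {c, e}  B3 = {d, e}  B4 = {d, h}  B5 = {b, h}  B6 = {a, b}  B7 = {a, g}
Tree: B1–B2, B2–B3, B3–B4, B4–B5, B5–B6, B6–B7

Every bag has size at most 2, so the width is 2 − 1 = 1 and tw(G) ≤ 1. Any graph with an edge has treewidth ≥ 1, and G has the edge f–c. Therefore the treewidth is 1.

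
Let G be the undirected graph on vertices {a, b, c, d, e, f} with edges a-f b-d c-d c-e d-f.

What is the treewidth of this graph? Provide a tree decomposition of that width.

Treewidth 1.
Bags: B1 = {d, f}  B2 = {c, d}  B3 = {a, f}  B4 = {c, e}  B5 = {b, d}
Tree: B1–B2, B1–B3, B2–B4, B1–B5

Each bag holds 2 vertices, so the decomposition has width 1, which upper-bounds the treewidth. Any graph with an edge has treewidth ≥ 1, and G has the edge d–f. Combining the bounds, tw(G) = 1.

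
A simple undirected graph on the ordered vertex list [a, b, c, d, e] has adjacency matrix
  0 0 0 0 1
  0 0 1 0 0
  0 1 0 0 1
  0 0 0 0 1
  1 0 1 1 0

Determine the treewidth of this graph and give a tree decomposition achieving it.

Each bag holds 2 vertices, so the decomposition has width 1, which upper-bounds the treewidth. G has an edge, so its treewidth is at least 1. Hence tw(G) = 1 exactly.

Treewidth 1.
One such decomposition:
Bags: B1 = {c, e}  B2 = {b, c}  B3 = {a, e}  B4 = {d, e}
Tree: B1–B2, B1–B3, B3–B4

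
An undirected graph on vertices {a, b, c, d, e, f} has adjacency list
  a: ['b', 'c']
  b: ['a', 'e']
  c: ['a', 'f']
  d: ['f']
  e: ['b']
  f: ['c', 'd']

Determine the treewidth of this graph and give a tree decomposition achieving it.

Treewidth 1.
One such decomposition:
Bags: B1 = {d, f}  B2 = {c, f}  B3 = {a, c}  B4 = {a, b}  B5 = {b, e}
Tree: B1–B2, B2–B3, B3–B4, B4–B5

The largest bag has 2 vertices, giving width 1; this decomposition certifies tw(G) ≤ 1. Since G has at least one edge (e.g. d–f), it is not an edgeless graph, so tw(G) ≥ 1. The upper and lower bounds meet at 1, so that is the treewidth.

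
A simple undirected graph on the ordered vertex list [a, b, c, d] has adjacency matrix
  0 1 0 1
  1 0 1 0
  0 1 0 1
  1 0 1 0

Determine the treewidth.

2

A width-2 tree decomposition is:
Bags: B1 = {a, b, d}  B2 = {b, c, d}
Tree: B1–B2
Each bag holds 3 vertices, so the decomposition has width 2, which upper-bounds the treewidth. Since b–a–d–c–b is a cycle in G, G is not acyclic. Forests are exactly the graphs of treewidth ≤ 1, so tw(G) ≥ 2. The upper and lower bounds meet at 2, so that is the treewidth.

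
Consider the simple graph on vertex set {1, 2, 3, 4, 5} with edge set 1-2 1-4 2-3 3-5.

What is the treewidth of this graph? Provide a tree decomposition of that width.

Every bag has size at most 2, so the width is 2 − 1 = 1 and tw(G) ≤ 1. Any graph with an edge has treewidth ≥ 1, and G has the edge 4–1. Therefore the treewidth is 1.

Treewidth 1.
One such decomposition:
Bags: B1 = {1, 4}  B2 = {1, 2}  B3 = {2, 3}  B4 = {3, 5}
Tree: B1–B2, B2–B3, B3–B4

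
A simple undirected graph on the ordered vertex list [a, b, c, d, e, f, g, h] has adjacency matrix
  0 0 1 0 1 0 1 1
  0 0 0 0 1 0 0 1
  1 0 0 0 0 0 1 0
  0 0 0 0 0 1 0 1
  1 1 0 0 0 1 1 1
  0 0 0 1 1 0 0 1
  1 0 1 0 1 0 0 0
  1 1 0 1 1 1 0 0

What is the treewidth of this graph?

2

A width-2 tree decomposition is:
Bags: B1 = {a, e, g}  B2 = {a, e, h}  B3 = {b, e, h}  B4 = {e, f, h}  B5 = {d, f, h}  B6 = {a, c, g}
Tree: B1–B2, B2–B3, B3–B4, B4–B5, B1–B6
Each bag holds 3 vertices, so the decomposition has width 2, which upper-bounds the treewidth. For the lower bound, the 3 vertices {a, e, g} are pairwise adjacent, and any tree decomposition puts a clique entirely inside one bag — forcing width ≥ 2. Therefore the treewidth is 2.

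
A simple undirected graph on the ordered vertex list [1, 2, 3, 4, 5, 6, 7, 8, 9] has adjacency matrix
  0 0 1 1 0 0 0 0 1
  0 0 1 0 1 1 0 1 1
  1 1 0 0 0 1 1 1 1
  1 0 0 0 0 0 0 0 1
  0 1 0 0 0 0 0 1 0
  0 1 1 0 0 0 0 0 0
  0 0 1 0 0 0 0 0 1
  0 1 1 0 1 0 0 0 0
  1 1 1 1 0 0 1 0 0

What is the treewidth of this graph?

2

A width-2 tree decomposition is:
Bags: B1 = {2, 3, 8}  B2 = {2, 3, 9}  B3 = {3, 7, 9}  B4 = {1, 3, 9}  B5 = {2, 5, 8}  B6 = {2, 3, 6}  B7 = {1, 4, 9}
Tree: B1–B2, B2–B3, B3–B4, B1–B5, B2–B6, B4–B7
The largest bag has 3 vertices, giving width 2; this decomposition certifies tw(G) ≤ 2. For the lower bound, the 3 vertices {1, 3, 9} are pairwise adjacent, and any tree decomposition puts a clique entirely inside one bag — forcing width ≥ 2. Hence tw(G) = 2 exactly.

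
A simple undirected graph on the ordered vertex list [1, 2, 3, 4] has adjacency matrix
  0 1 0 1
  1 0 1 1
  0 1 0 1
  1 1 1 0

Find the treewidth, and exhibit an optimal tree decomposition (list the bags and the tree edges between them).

Every bag has size at most 3, so the width is 3 − 1 = 2 and tw(G) ≤ 2. On the other hand G contains the 3-clique {1, 2, 4}. A clique must lie in a single bag of any decomposition, so no decomposition can have width below 2. Hence tw(G) = 2 exactly.

Treewidth 2.
One such decomposition:
Bags: B1 = {2, 3, 4}  B2 = {1, 2, 4}
Tree: B1–B2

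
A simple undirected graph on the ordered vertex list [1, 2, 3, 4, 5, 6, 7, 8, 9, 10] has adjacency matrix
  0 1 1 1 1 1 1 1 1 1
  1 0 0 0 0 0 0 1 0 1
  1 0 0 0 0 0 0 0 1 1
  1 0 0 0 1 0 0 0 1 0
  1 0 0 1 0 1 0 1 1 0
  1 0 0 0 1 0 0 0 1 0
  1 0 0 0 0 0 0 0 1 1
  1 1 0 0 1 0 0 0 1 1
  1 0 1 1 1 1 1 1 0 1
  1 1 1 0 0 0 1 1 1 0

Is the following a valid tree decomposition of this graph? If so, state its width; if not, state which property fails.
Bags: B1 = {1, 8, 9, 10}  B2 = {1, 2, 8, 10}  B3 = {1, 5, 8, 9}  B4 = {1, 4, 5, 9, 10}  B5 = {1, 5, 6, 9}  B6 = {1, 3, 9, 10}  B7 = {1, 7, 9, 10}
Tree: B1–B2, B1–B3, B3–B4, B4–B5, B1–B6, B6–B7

No — bags containing vertex 10 are not connected in the tree.

A tree decomposition must satisfy three properties: every vertex lies in some bag; for every edge, both endpoints lie together in some bag; and for every vertex, the bags containing it form a connected subtree. Here bags containing vertex 10 are not connected in the tree, so the decomposition is invalid.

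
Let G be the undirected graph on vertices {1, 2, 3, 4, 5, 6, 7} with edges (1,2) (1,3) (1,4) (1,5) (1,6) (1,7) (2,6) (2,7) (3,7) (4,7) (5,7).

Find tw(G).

2

A width-2 tree decomposition is:
Bags: B1 = {1, 5, 7}  B2 = {1, 2, 7}  B3 = {1, 4, 7}  B4 = {1, 3, 7}  B5 = {1, 2, 6}
Tree: B1–B2, B2–B3, B1–B4, B2–B5
The largest bag has 3 vertices, giving width 2; this decomposition certifies tw(G) ≤ 2. On the other hand G contains the 3-clique {1, 2, 6}. A clique must lie in a single bag of any decomposition, so no decomposition can have width below 2. Therefore the treewidth is 2.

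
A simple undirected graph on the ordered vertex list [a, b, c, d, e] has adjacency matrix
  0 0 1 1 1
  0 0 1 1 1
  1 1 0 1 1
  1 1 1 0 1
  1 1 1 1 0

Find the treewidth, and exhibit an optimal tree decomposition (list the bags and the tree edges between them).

The largest bag has 4 vertices, giving width 3; this decomposition certifies tw(G) ≤ 3. For the lower bound, the 4 vertices {a, c, d, e} are pairwise adjacent, and any tree decomposition puts a clique entirely inside one bag — forcing width ≥ 3. Combining the bounds, tw(G) = 3.

Treewidth 3.
One such decomposition:
Bags: B1 = {b, c, d, e}  B2 = {a, c, d, e}
Tree: B1–B2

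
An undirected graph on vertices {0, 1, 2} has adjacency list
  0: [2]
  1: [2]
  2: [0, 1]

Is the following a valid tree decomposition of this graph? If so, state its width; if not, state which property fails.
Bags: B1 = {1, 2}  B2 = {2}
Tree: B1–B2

No — vertex 0 appears in no bag.

A tree decomposition must satisfy three properties: every vertex lies in some bag; for every edge, both endpoints lie together in some bag; and for every vertex, the bags containing it form a connected subtree. Here vertex 0 appears in no bag, so the decomposition is invalid.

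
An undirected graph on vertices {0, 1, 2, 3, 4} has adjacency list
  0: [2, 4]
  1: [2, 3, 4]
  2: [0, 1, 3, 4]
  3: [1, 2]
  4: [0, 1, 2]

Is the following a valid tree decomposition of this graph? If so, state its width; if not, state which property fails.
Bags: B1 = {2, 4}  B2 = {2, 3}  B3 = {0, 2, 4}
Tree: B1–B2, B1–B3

No — vertex 1 appears in no bag.

A tree decomposition must satisfy three properties: every vertex lies in some bag; for every edge, both endpoints lie together in some bag; and for every vertex, the bags containing it form a connected subtree. Here vertex 1 appears in no bag, so the decomposition is invalid.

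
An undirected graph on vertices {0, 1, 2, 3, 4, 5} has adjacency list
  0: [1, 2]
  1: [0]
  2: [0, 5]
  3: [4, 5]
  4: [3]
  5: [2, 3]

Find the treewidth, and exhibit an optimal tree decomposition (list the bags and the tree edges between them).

Each bag holds 2 vertices, so the decomposition has width 1, which upper-bounds the treewidth. G has an edge, so its treewidth is at least 1. Hence tw(G) = 1 exactly.

Treewidth 1.
One such decomposition:
Bags: B1 = {3, 5}  B2 = {2, 5}  B3 = {0, 2}  B4 = {0, 1}  B5 = {3, 4}
Tree: B1–B2, B2–B3, B3–B4, B1–B5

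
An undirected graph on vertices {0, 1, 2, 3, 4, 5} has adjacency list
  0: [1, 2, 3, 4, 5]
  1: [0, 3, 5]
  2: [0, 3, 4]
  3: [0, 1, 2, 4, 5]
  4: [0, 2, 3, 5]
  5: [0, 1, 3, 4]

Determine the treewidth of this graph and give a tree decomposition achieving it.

The largest bag has 4 vertices, giving width 3; this decomposition certifies tw(G) ≤ 3. Conversely, {0, 1, 3, 5} is a clique of size 4, and the vertices of any clique must share a bag in every tree decomposition; so some bag has ≥ 4 vertices and tw(G) ≥ 3. Hence tw(G) = 3 exactly.

Treewidth 3.
One optimal decomposition is:
Bags: B1 = {0, 2, 3, 4}  B2 = {0, 3, 4, 5}  B3 = {0, 1, 3, 5}
Tree: B1–B2, B2–B3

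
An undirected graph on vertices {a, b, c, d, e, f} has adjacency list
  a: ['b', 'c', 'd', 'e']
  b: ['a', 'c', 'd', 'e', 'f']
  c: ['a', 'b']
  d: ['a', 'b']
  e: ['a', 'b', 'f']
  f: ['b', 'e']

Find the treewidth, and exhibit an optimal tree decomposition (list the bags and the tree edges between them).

Treewidth 2.
Bags: B1 = {a, b, e}  B2 = {a, b, d}  B3 = {a, b, c}  B4 = {b, e, f}
Tree: B1–B2, B2–B3, B1–B4

Every bag has size at most 3, so the width is 3 − 1 = 2 and tw(G) ≤ 2. For the lower bound, the 3 vertices {a, b, d} are pairwise adjacent, and any tree decomposition puts a clique entirely inside one bag — forcing width ≥ 2. Hence tw(G) = 2 exactly.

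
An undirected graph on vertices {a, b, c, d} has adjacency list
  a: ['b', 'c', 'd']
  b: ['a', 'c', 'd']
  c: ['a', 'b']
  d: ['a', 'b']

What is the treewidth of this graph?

2

A width-2 tree decomposition is:
Bags: B1 = {a, b, d}  B2 = {a, b, c}
Tree: B1–B2
The largest bag has 3 vertices, giving width 2; this decomposition certifies tw(G) ≤ 2. Conversely, {a, b, d} is a clique of size 3, and the vertices of any clique must share a bag in every tree decomposition; so some bag has ≥ 3 vertices and tw(G) ≥ 2. Combining the bounds, tw(G) = 2.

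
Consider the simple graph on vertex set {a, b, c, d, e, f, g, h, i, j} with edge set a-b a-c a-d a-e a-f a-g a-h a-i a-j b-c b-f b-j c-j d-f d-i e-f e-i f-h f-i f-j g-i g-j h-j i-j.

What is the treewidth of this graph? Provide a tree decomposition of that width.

The largest bag has 4 vertices, giving width 3; this decomposition certifies tw(G) ≤ 3. For the lower bound, the 4 vertices {a, g, i, j} are pairwise adjacent, and any tree decomposition puts a clique entirely inside one bag — forcing width ≥ 3. Hence tw(G) = 3 exactly.

Treewidth 3.
One optimal decomposition is:
Bags: B1 = {a, f, i, j}  B2 = {a, b, f, j}  B3 = {a, e, f, i}  B4 = {a, b, c, j}  B5 = {a, g, i, j}  B6 = {a, f, h, j}  B7 = {a, d, f, i}
Tree: B1–B2, B1–B3, B2–B4, B1–B5, B2–B6, B3–B7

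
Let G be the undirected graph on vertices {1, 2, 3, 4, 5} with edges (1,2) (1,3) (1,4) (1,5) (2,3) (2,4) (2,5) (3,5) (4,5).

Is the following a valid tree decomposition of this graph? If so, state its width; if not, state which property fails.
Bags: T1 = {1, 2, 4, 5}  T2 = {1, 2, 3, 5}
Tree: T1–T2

Yes; width 3.

Vertex coverage: the bags together contain {1, 2, 3, 4, 5}, the full vertex set. Edge coverage: each edge of G has both endpoints in at least one bag. Running intersection: for every vertex, the bags containing it form a connected subtree. All three properties hold, so this is a valid tree decomposition of width max|bag| − 1 = 3, and hence tw(G) ≤ 3.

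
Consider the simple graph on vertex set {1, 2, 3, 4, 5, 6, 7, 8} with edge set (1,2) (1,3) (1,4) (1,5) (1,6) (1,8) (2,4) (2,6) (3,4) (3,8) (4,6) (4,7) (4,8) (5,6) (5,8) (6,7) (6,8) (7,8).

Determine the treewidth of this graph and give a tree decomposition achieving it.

Treewidth 3.
Bags: B1 = {1, 4, 6, 8}  B2 = {1, 2, 4, 6}  B3 = {1, 3, 4, 8}  B4 = {1, 5, 6, 8}  B5 = {4, 6, 7, 8}
Tree: B1–B2, B1–B3, B1–B4, B1–B5

Every bag has size at most 4, so the width is 4 − 1 = 3 and tw(G) ≤ 3. For the lower bound, the 4 vertices {1, 3, 4, 8} are pairwise adjacent, and any tree decomposition puts a clique entirely inside one bag — forcing width ≥ 3. Hence tw(G) = 3 exactly.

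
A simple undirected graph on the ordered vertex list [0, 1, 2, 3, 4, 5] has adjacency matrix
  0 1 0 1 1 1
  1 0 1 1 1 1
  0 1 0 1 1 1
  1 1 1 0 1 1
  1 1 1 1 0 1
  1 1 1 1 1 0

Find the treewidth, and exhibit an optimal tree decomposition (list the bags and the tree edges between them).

Treewidth 4.
Bags: B1 = {0, 1, 3, 4, 5}  B2 = {1, 2, 3, 4, 5}
Tree: B1–B2

Every bag has size at most 5, so the width is 5 − 1 = 4 and tw(G) ≤ 4. Conversely, {0, 1, 3, 4, 5} is a clique of size 5, and the vertices of any clique must share a bag in every tree decomposition; so some bag has ≥ 5 vertices and tw(G) ≥ 4. Combining the bounds, tw(G) = 4.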